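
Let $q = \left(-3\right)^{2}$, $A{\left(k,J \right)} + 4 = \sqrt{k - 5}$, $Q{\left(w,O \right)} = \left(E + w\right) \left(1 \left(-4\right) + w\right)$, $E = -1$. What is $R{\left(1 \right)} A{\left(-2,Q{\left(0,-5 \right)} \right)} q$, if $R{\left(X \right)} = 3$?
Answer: $-108 + 27 i \sqrt{7} \approx -108.0 + 71.435 i$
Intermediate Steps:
$Q{\left(w,O \right)} = \left(-1 + w\right) \left(-4 + w\right)$ ($Q{\left(w,O \right)} = \left(-1 + w\right) \left(1 \left(-4\right) + w\right) = \left(-1 + w\right) \left(-4 + w\right)$)
$A{\left(k,J \right)} = -4 + \sqrt{-5 + k}$ ($A{\left(k,J \right)} = -4 + \sqrt{k - 5} = -4 + \sqrt{-5 + k}$)
$q = 9$
$R{\left(1 \right)} A{\left(-2,Q{\left(0,-5 \right)} \right)} q = 3 \left(-4 + \sqrt{-5 - 2}\right) 9 = 3 \left(-4 + \sqrt{-7}\right) 9 = 3 \left(-4 + i \sqrt{7}\right) 9 = \left(-12 + 3 i \sqrt{7}\right) 9 = -108 + 27 i \sqrt{7}$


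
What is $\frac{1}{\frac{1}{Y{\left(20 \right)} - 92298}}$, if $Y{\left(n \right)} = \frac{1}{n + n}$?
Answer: $- \frac{3691919}{40} \approx -92298.0$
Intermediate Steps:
$Y{\left(n \right)} = \frac{1}{2 n}$
$\frac{1}{\frac{1}{Y{\left(20 \right)} - 92298}} = \frac{1}{\frac{1}{\frac{1}{2 \cdot 20} - 92298}} = \frac{1}{\frac{1}{\frac{1}{2} \cdot \frac{1}{20} - 92298}} = \frac{1}{\frac{1}{\frac{1}{40} - 92298}} = \frac{1}{\frac{1}{- \frac{3691919}{40}}} = \frac{1}{- \frac{40}{3691919}} = - \frac{3691919}{40}$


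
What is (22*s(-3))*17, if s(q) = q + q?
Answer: -2244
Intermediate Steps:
s(q) = 2*q
(22*s(-3))*17 = (22*(2*(-3)))*17 = (22*(-6))*17 = -132*17 = -2244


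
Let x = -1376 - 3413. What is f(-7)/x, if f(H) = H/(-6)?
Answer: -7/28734 ≈ -0.00024361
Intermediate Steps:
x = -4789
f(H) = -H/6 (f(H) = H*(-⅙) = -H/6)
f(-7)/x = -⅙*(-7)/(-4789) = (7/6)*(-1/4789) = -7/28734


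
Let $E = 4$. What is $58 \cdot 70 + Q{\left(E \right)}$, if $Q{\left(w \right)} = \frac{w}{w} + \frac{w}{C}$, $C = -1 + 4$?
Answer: $\frac{12187}{3} \approx 4062.3$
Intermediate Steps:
$C = 3$
$Q{\left(w \right)} = 1 + \frac{w}{3}$ ($Q{\left(w \right)} = \frac{w}{w} + \frac{w}{3} = 1 + w \frac{1}{3} = 1 + \frac{w}{3}$)
$58 \cdot 70 + Q{\left(E \right)} = 58 \cdot 70 + \left(1 + \frac{1}{3} \cdot 4\right) = 4060 + \left(1 + \frac{4}{3}\right) = 4060 + \frac{7}{3} = \frac{12187}{3}$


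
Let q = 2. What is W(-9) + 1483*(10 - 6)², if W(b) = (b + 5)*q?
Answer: 23720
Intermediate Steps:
W(b) = 10 + 2*b (W(b) = (b + 5)*2 = (5 + b)*2 = 10 + 2*b)
W(-9) + 1483*(10 - 6)² = (10 + 2*(-9)) + 1483*(10 - 6)² = (10 - 18) + 1483*4² = -8 + 1483*16 = -8 + 23728 = 23720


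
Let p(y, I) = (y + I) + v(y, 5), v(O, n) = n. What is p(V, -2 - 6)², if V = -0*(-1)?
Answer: 9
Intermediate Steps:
V = 0 (V = -5*0 = 0)
p(y, I) = 5 + I + y (p(y, I) = (y + I) + 5 = (I + y) + 5 = 5 + I + y)
p(V, -2 - 6)² = (5 + (-2 - 6) + 0)² = (5 - 8 + 0)² = (-3)² = 9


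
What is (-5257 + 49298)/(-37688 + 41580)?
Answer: 44041/3892 ≈ 11.316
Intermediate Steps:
(-5257 + 49298)/(-37688 + 41580) = 44041/3892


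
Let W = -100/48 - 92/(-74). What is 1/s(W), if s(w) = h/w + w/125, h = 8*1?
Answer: -20701500/197275129 ≈ -0.10494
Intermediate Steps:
h = 8
W = -373/444 (W = -100*1/48 - 92*(-1/74) = -25/12 + 46/37 = -373/444 ≈ -0.84009)
s(w) = 8/w + w/125
1/s(W) = 1/(8/(-373/444) + (1/125)*(-373/444)) = 1/(8*(-444/373) - 373/55500) = 1/(-3552/373 - 373/55500) = 1/(-197275129/20701500) = -20701500/197275129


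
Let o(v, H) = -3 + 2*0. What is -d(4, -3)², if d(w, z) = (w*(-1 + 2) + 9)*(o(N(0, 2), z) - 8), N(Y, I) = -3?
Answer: -20449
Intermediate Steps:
o(v, H) = -3 (o(v, H) = -3 + 0 = -3)
d(w, z) = -99 - 11*w (d(w, z) = (w*(-1 + 2) + 9)*(-3 - 8) = (w*1 + 9)*(-11) = (w + 9)*(-11) = (9 + w)*(-11) = -99 - 11*w)
-d(4, -3)² = -(-99 - 11*4)² = -(-99 - 44)² = -1*(-143)² = -1*20449 = -20449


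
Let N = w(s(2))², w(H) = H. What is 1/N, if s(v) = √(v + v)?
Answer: ¼ ≈ 0.25000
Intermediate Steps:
s(v) = √2*√v (s(v) = √(2*v) = √2*√v)
N = 4 (N = (√2*√2)² = 2² = 4)
1/N = 1/4 = ¼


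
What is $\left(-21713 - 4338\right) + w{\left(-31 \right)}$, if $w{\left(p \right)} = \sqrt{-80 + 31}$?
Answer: $-26051 + 7 i \approx -26051.0 + 7.0 i$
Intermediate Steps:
$w{\left(p \right)} = 7 i$ ($w{\left(p \right)} = \sqrt{-49} = 7 i$)
$\left(-21713 - 4338\right) + w{\left(-31 \right)} = \left(-21713 - 4338\right) + 7 i = -26051 + 7 i$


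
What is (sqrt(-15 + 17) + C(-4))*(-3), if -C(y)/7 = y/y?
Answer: 21 - 3*sqrt(2) ≈ 16.757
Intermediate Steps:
C(y) = -7 (C(y) = -7*y/y = -7*1 = -7)
(sqrt(-15 + 17) + C(-4))*(-3) = (sqrt(-15 + 17) - 7)*(-3) = (sqrt(2) - 7)*(-3) = (-7 + sqrt(2))*(-3) = 21 - 3*sqrt(2)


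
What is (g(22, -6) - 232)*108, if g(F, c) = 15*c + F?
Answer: -32400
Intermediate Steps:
g(F, c) = F + 15*c
(g(22, -6) - 232)*108 = ((22 + 15*(-6)) - 232)*108 = ((22 - 90) - 232)*108 = (-68 - 232)*108 = -300*108 = -32400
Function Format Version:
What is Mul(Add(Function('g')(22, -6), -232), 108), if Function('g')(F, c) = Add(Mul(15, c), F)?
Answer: -32400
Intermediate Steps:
Function('g')(F, c) = Add(F, Mul(15, c))
Mul(Add(Function('g')(22, -6), -232), 108) = Mul(Add(Add(22, Mul(15, -6)), -232), 108) = Mul(Add(Add(22, -90), -232), 108) = Mul(Add(-68, -232), 108) = Mul(-300, 108) = -32400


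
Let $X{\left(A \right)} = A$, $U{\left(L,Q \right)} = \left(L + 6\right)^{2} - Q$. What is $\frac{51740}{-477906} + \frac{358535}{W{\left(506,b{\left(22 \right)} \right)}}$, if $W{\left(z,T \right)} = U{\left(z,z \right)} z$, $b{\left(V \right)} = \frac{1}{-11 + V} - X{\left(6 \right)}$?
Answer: $- \frac{23351230535}{221221731588} \approx -0.10556$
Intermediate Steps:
$U{\left(L,Q \right)} = \left(6 + L\right)^{2} - Q$
$b{\left(V \right)} = -6 + \frac{1}{-11 + V}$ ($b{\left(V \right)} = \frac{1}{-11 + V} - 6 = -6 + \frac{1}{-11 + V}$)
$W{\left(z,T \right)} = z \left(\left(6 + z\right)^{2} - z\right)$ ($W{\left(z,T \right)} = \left(\left(6 + z\right)^{2} - z\right) z = z \left(\left(6 + z\right)^{2} - z\right)$)
$\frac{51740}{-477906} + \frac{358535}{W{\left(506,b{\left(22 \right)} \right)}} = \frac{51740}{-477906} + \frac{358535}{\left(-1\right) 506 \left(506 - \left(6 + 506\right)^{2}\right)} = 51740 \left(- \frac{1}{477906}\right) + \frac{358535}{\left(-1\right) 506 \left(506 - 512^{2}\right)} = - \frac{1990}{18381} + \frac{358535}{\left(-1\right) 506 \left(506 - 262144\right)} = - \frac{1990}{18381} + \frac{358535}{\left(-1\right) 506 \left(-261638\right)} = - \frac{1990}{18381} + \frac{358535}{132388828} = - \frac{23351230535}{221221731588}$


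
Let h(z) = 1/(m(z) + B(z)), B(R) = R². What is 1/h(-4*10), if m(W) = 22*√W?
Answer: 1600 + 44*I*√10 ≈ 1600.0 + 139.14*I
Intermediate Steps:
h(z) = 1/(z² + 22*√z) (h(z) = 1/(22*√z + z²) = 1/(z² + 22*√z))
1/h(-4*10) = 1/(1/((-4*10)² + 22*√(-4*10))) = 1/(1/((-40)² + 22*√(-40))) = 1/(1/(1600 + 22*(2*I*√10))) = 1/(1/(1600 + 44*I*√10)) = 1600 + 44*I*√10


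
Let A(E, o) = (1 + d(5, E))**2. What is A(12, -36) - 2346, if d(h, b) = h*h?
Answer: -1670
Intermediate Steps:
d(h, b) = h**2
A(E, o) = 676 (A(E, o) = (1 + 5**2)**2 = (1 + 25)**2 = 26**2 = 676)
A(12, -36) - 2346 = 676 - 2346 = -1670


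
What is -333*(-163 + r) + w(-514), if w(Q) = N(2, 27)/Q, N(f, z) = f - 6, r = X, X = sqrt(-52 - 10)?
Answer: 13949705/257 - 333*I*sqrt(62) ≈ 54279.0 - 2622.0*I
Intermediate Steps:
X = I*sqrt(62) (X = sqrt(-62) = I*sqrt(62) ≈ 7.874*I)
r = I*sqrt(62) ≈ 7.874*I
N(f, z) = -6 + f
w(Q) = -4/Q (w(Q) = (-6 + 2)/Q = -4/Q)
-333*(-163 + r) + w(-514) = -333*(-163 + I*sqrt(62)) - 4/(-514) = (54279 - 333*I*sqrt(62)) - 4*(-1/514) = (54279 - 333*I*sqrt(62)) + 2/257 = 13949705/257 - 333*I*sqrt(62)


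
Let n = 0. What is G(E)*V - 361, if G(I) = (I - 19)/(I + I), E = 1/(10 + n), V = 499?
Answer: -95033/2 ≈ -47517.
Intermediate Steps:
E = ⅒ (E = 1/(10 + 0) = 1/10 = ⅒ ≈ 0.10000)
G(I) = (-19 + I)/(2*I) (G(I) = (-19 + I)/((2*I)) = (-19 + I)*(1/(2*I)) = (-19 + I)/(2*I))
G(E)*V - 361 = ((-19 + ⅒)/(2*(⅒)))*499 - 361 = ((½)*10*(-189/10))*499 - 361 = -189/2*499 - 361 = -94311/2 - 361 = -95033/2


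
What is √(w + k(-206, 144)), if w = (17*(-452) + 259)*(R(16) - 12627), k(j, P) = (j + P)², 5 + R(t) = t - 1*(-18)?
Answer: √93543994 ≈ 9671.8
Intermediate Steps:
R(t) = 13 + t (R(t) = -5 + (t - 1*(-18)) = -5 + (t + 18) = -5 + (18 + t) = 13 + t)
k(j, P) = (P + j)²
w = 93540150 (w = (17*(-452) + 259)*((13 + 16) - 12627) = (-7684 + 259)*(29 - 12627) = -7425*(-12598) = 93540150)
√(w + k(-206, 144)) = √(93540150 + (144 - 206)²) = √(93540150 + (-62)²) = √(93540150 + 3844) = √93543994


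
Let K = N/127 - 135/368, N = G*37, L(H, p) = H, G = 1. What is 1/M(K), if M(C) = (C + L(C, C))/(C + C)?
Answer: 1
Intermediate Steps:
N = 37 (N = 1*37 = 37)
K = -3529/46736 (K = 37/127 - 135/368 = -3529/46736 ≈ -0.075509)
M(C) = 1 (M(C) = (C + C)/(C + C) = (2*C)/((2*C)) = (2*C)*(1/(2*C)) = 1)
1/M(K) = 1/1 = 1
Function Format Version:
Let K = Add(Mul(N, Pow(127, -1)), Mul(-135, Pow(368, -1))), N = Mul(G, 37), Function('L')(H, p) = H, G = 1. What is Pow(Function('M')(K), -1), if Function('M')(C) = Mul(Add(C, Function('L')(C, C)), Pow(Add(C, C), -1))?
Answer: 1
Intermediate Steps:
N = 37 (N = Mul(1, 37) = 37)
K = Rational(-3529, 46736) (K = Add(Mul(37, Pow(127, -1)), Mul(-135, Pow(368, -1))) = Add(Mul(37, Rational(1, 127)), Mul(-135, Rational(1, 368))) = Add(Rational(37, 127), Rational(-135, 368)) = Rational(-3529, 46736) ≈ -0.075509)
Function('M')(C) = 1 (Function('M')(C) = Mul(Add(C, C), Pow(Add(C, C), -1)) = Mul(Mul(2, C), Pow(Mul(2, C), -1)) = Mul(Mul(2, C), Mul(Rational(1, 2), Pow(C, -1))) = 1)
Pow(Function('M')(K), -1) = Pow(1, -1) = 1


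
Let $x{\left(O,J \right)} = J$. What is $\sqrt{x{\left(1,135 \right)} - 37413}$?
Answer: $3 i \sqrt{4142} \approx 193.08 i$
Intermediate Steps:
$\sqrt{x{\left(1,135 \right)} - 37413} = \sqrt{135 - 37413} = \sqrt{-37278} = 3 i \sqrt{4142}$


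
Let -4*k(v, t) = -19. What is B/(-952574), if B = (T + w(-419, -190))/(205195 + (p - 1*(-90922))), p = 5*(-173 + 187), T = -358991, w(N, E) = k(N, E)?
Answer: 205135/161222877336 ≈ 1.2724e-6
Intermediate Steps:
k(v, t) = 19/4 (k(v, t) = -¼*(-19) = 19/4)
w(N, E) = 19/4
p = 70 (p = 5*14 = 70)
B = -1435945/1184748 (B = (-358991 + 19/4)/(205195 + (70 - 1*(-90922))) = -1435945/(4*(205195 + (70 + 90922))) = -1435945/(4*(205195 + 90992)) = -1435945/4/296187 = -1435945/4*1/296187 = -1435945/1184748 ≈ -1.2120)
B/(-952574) = -1435945/1184748/(-952574) = -1435945/1184748*(-1/952574) = 205135/161222877336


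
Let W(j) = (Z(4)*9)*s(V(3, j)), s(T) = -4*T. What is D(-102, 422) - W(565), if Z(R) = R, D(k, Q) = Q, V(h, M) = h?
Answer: 854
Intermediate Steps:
W(j) = -432 (W(j) = (4*9)*(-4*3) = 36*(-12) = -432)
D(-102, 422) - W(565) = 422 - 1*(-432) = 422 + 432 = 854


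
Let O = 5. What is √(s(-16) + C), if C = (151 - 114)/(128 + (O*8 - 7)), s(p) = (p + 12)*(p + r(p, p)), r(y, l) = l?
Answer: √3323845/161 ≈ 11.324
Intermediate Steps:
s(p) = 2*p*(12 + p) (s(p) = (p + 12)*(p + p) = (12 + p)*(2*p) = 2*p*(12 + p))
C = 37/161 (C = (151 - 114)/(128 + (5*8 - 7)) = 37/(128 + (40 - 7)) = 37/(128 + 33) = 37/161 ≈ 0.22981)
√(s(-16) + C) = √(2*(-16)*(12 - 16) + 37/161) = √(2*(-16)*(-4) + 37/161) = √(128 + 37/161) = √(20645/161) = √3323845/161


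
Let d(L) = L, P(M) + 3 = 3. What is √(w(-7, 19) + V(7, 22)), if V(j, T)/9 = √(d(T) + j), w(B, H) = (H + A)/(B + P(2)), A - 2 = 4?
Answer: √(-175 + 441*√29)/7 ≈ 6.7004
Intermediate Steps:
A = 6 (A = 2 + 4 = 6)
P(M) = 0 (P(M) = -3 + 3 = 0)
w(B, H) = (6 + H)/B (w(B, H) = (H + 6)/(B + 0) = (6 + H)/B)
V(j, T) = 9*√(T + j)
√(w(-7, 19) + V(7, 22)) = √((6 + 19)/(-7) + 9*√(22 + 7)) = √(-⅐*25 + 9*√29) = √(-25/7 + 9*√29)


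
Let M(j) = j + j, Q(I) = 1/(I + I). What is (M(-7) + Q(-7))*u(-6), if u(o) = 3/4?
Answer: -591/56 ≈ -10.554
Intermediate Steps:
Q(I) = 1/(2*I)
M(j) = 2*j
u(o) = 3/4 (u(o) = 3*(1/4) = 3/4)
(M(-7) + Q(-7))*u(-6) = (2*(-7) + (1/2)/(-7))*(3/4) = (-14 + (1/2)*(-1/7))*(3/4) = (-14 - 1/14)*(3/4) = -197/14*3/4 = -591/56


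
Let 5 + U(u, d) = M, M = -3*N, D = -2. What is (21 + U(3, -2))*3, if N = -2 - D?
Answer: 48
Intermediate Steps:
N = 0 (N = -2 - 1*(-2) = -2 + 2 = 0)
M = 0 (M = -3*0 = 0)
U(u, d) = -5 (U(u, d) = -5 + 0 = -5)
(21 + U(3, -2))*3 = (21 - 5)*3 = 16*3 = 48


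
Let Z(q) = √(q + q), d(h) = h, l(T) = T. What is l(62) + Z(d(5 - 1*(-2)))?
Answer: 62 + √14 ≈ 65.742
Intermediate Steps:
Z(q) = √2*√q (Z(q) = √(2*q) = √2*√q)
l(62) + Z(d(5 - 1*(-2))) = 62 + √2*√(5 - 1*(-2)) = 62 + √2*√(5 + 2) = 62 + √2*√7 = 62 + √14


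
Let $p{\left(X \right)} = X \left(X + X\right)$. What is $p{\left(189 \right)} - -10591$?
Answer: $82033$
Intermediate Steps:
$p{\left(X \right)} = 2 X^{2}$ ($p{\left(X \right)} = X 2 X = 2 X^{2}$)
$p{\left(189 \right)} - -10591 = 2 \cdot 189^{2} - -10591 = 2 \cdot 35721 + 10591 = 71442 + 10591 = 82033$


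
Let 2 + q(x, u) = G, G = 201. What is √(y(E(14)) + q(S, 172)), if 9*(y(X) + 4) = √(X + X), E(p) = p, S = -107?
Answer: √(1755 + 2*√7)/3 ≈ 13.985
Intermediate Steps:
q(x, u) = 199 (q(x, u) = -2 + 201 = 199)
y(X) = -4 + √2*√X/9 (y(X) = -4 + √(X + X)/9 = -4 + √(2*X)/9 = -4 + (√2*√X)/9 = -4 + √2*√X/9)
√(y(E(14)) + q(S, 172)) = √((-4 + √2*√14/9) + 199) = √((-4 + 2*√7/9) + 199) = √(195 + 2*√7/9)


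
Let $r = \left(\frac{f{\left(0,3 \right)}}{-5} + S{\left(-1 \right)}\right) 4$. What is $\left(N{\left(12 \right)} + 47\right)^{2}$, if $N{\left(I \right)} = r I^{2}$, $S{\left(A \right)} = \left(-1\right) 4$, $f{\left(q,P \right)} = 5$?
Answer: $8025889$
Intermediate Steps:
$S{\left(A \right)} = -4$
$r = -20$ ($r = \left(\frac{5}{-5} - 4\right) 4 = \left(5 \left(- \frac{1}{5}\right) - 4\right) 4 = \left(-1 - 4\right) 4 = \left(-5\right) 4 = -20$)
$N{\left(I \right)} = - 20 I^{2}$
$\left(N{\left(12 \right)} + 47\right)^{2} = \left(- 20 \cdot 12^{2} + 47\right)^{2} = \left(\left(-20\right) 144 + 47\right)^{2} = \left(-2880 + 47\right)^{2} = \left(-2833\right)^{2} = 8025889$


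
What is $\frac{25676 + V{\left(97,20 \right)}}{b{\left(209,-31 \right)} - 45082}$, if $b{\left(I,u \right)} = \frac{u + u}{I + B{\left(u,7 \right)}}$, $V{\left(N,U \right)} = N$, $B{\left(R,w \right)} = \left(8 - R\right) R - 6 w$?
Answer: $- \frac{13427733}{23487691} \approx -0.57169$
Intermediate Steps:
$B{\left(R,w \right)} = - 6 w + R \left(8 - R\right)$ ($B{\left(R,w \right)} = R \left(8 - R\right) - 6 w = - 6 w + R \left(8 - R\right)$)
$b{\left(I,u \right)} = \frac{2 u}{-42 + I - u^{2} + 8 u}$ ($b{\left(I,u \right)} = \frac{u + u}{I - \left(42 + u^{2} - 8 u\right)} = \frac{2 u}{I - \left(42 + u^{2} - 8 u\right)} = \frac{2 u}{-42 + I - u^{2} + 8 u}$)
$\frac{25676 + V{\left(97,20 \right)}}{b{\left(209,-31 \right)} - 45082} = \frac{25676 + 97}{2 \left(-31\right) \frac{1}{-42 + 209 - \left(-31\right)^{2} + 8 \left(-31\right)} - 45082} = \frac{25773}{2 \left(-31\right) \frac{1}{-42 + 209 - 961 - 248} - 45082} = \frac{25773}{2 \left(-31\right) \frac{1}{-1042} - 45082} = \frac{25773}{2 \left(-31\right) \left(- \frac{1}{1042}\right) - 45082} = \frac{25773}{\frac{31}{521} - 45082} = \frac{25773}{- \frac{23487691}{521}} = 25773 \left(- \frac{521}{23487691}\right) = - \frac{13427733}{23487691}$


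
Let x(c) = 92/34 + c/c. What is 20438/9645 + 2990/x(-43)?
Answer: 163847648/202545 ≈ 808.94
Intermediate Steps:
x(c) = 63/17 (x(c) = 92*(1/34) + 1 = 46/17 + 1 = 63/17)
20438/9645 + 2990/x(-43) = 20438/9645 + 2990/(63/17) = 20438*(1/9645) + 2990*(17/63) = 20438/9645 + 50830/63 = 163847648/202545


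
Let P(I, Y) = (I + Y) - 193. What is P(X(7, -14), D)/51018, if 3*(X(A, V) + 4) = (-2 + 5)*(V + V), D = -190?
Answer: -415/51018 ≈ -0.0081344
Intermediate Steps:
X(A, V) = -4 + 2*V (X(A, V) = -4 + ((-2 + 5)*(V + V))/3 = -4 + (3*(2*V))/3 = -4 + (6*V)/3 = -4 + 2*V)
P(I, Y) = -193 + I + Y
P(X(7, -14), D)/51018 = (-193 + (-4 + 2*(-14)) - 190)/51018 = (-193 + (-4 - 28) - 190)*(1/51018) = (-193 - 32 - 190)*(1/51018) = -415*1/51018 = -415/51018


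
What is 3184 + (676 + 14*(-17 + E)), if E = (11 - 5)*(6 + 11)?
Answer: 5050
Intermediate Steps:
E = 102 (E = 6*17 = 102)
3184 + (676 + 14*(-17 + E)) = 3184 + (676 + 14*(-17 + 102)) = 3184 + (676 + 14*85) = 3184 + (676 + 1190) = 3184 + 1866 = 5050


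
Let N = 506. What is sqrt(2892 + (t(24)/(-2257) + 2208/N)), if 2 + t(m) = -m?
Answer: sqrt(1785267513062)/24827 ≈ 53.818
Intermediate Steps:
t(m) = -2 - m
sqrt(2892 + (t(24)/(-2257) + 2208/N)) = sqrt(2892 + ((-2 - 1*24)/(-2257) + 2208/506)) = sqrt(2892 + ((-2 - 24)*(-1/2257) + 2208*(1/506))) = sqrt(2892 + (-26*(-1/2257) + 48/11)) = sqrt(2892 + (26/2257 + 48/11)) = sqrt(2892 + 108622/24827) = sqrt(71908306/24827) = sqrt(1785267513062)/24827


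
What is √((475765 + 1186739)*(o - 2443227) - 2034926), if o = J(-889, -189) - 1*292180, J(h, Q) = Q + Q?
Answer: I*√4548255540566 ≈ 2.1327e+6*I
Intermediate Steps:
J(h, Q) = 2*Q
o = -292558 (o = 2*(-189) - 1*292180 = -378 - 292180 = -292558)
√((475765 + 1186739)*(o - 2443227) - 2034926) = √((475765 + 1186739)*(-292558 - 2443227) - 2034926) = √(1662504*(-2735785) - 2034926) = √(-4548253505640 - 2034926) = √(-4548255540566) = I*√4548255540566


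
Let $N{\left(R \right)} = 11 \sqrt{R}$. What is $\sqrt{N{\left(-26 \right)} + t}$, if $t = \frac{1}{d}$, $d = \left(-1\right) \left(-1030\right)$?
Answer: $\frac{\sqrt{1030 + 11669900 i \sqrt{26}}}{1030} \approx 5.2958 + 5.2957 i$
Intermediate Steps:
$d = 1030$
$t = \frac{1}{1030} \approx 0.00097087$
$\sqrt{N{\left(-26 \right)} + t} = \sqrt{11 \sqrt{-26} + \frac{1}{1030}} = \sqrt{11 i \sqrt{26} + \frac{1}{1030}} = \sqrt{\frac{1}{1030} + 11 i \sqrt{26}}$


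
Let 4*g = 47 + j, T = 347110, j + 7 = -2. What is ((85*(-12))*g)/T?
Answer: -969/34711 ≈ -0.027916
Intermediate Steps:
j = -9 (j = -7 - 2 = -9)
g = 19/2 (g = (47 - 9)/4 = (¼)*38 = 19/2 ≈ 9.5000)
((85*(-12))*g)/T = ((85*(-12))*(19/2))/347110 = -1020*19/2*(1/347110) = -9690*1/347110 = -969/34711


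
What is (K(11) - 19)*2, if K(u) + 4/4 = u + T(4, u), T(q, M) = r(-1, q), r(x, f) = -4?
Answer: -26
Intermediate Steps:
T(q, M) = -4
K(u) = -5 + u (K(u) = -1 + (u - 4) = -1 + (-4 + u) = -5 + u)
(K(11) - 19)*2 = ((-5 + 11) - 19)*2 = (6 - 19)*2 = -13*2 = -26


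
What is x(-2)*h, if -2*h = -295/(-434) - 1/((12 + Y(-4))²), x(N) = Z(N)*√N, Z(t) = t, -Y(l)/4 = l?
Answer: 16489*I*√2/24304 ≈ 0.95947*I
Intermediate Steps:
Y(l) = -4*l
x(N) = N^(3/2) (x(N) = N*√N = N^(3/2))
h = -16489/48608 (h = -(-295/(-434) - 1/((12 - 4*(-4))²))/2 = -(-295*(-1/434) - 1/((12 + 16)²))/2 = -(295/434 - 1/(28²))/2 = -(295/434 - 1/784)/2 = -½*16489/24304 = -16489/48608 ≈ -0.33922)
x(-2)*h = (-2)^(3/2)*(-16489/48608) = -2*I*√2*(-16489/48608) = 16489*I*√2/24304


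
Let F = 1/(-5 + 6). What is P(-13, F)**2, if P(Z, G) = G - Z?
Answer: 196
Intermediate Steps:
F = 1 (F = 1/1 = 1)
P(-13, F)**2 = (1 - 1*(-13))**2 = (1 + 13)**2 = 14**2 = 196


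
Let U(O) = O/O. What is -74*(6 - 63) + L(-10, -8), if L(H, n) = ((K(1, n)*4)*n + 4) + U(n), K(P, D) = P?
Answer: 4191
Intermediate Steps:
U(O) = 1
L(H, n) = 5 + 4*n (L(H, n) = ((1*4)*n + 4) + 1 = (4*n + 4) + 1 = (4 + 4*n) + 1 = 5 + 4*n)
-74*(6 - 63) + L(-10, -8) = -74*(6 - 63) + (5 + 4*(-8)) = -74*(-57) + (5 - 32) = 4218 - 27 = 4191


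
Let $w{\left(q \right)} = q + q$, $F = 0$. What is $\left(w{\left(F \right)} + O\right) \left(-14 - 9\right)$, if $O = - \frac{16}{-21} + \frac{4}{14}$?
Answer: $- \frac{506}{21} \approx -24.095$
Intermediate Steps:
$w{\left(q \right)} = 2 q$
$O = \frac{22}{21}$ ($O = \left(-16\right) \left(- \frac{1}{21}\right) + 4 \cdot \frac{1}{14} = \frac{16}{21} + \frac{2}{7} = \frac{22}{21} \approx 1.0476$)
$\left(w{\left(F \right)} + O\right) \left(-14 - 9\right) = \left(2 \cdot 0 + \frac{22}{21}\right) \left(-14 - 9\right) = \left(0 + \frac{22}{21}\right) \left(-14 + \left(-9 + 0\right)\right) = \frac{22 \left(-14 - 9\right)}{21} = \frac{22}{21} \left(-23\right) = - \frac{506}{21}$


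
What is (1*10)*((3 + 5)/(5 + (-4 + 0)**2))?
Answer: 80/21 ≈ 3.8095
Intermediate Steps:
(1*10)*((3 + 5)/(5 + (-4 + 0)**2)) = 10*(8/(5 + (-4)**2)) = 10*(8/(5 + 16)) = 10*(8/21) = 80/21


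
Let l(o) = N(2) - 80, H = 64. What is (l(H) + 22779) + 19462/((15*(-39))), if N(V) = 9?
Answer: 13264718/585 ≈ 22675.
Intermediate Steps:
l(o) = -71 (l(o) = 9 - 80 = -71)
(l(H) + 22779) + 19462/((15*(-39))) = (-71 + 22779) + 19462/((15*(-39))) = 22708 + 19462/(-585) = 22708 + 19462*(-1/585) = 22708 - 19462/585 = 13264718/585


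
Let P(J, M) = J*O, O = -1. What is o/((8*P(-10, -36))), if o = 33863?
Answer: 33863/80 ≈ 423.29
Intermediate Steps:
P(J, M) = -J (P(J, M) = J*(-1) = -J)
o/((8*P(-10, -36))) = 33863/((8*(-1*(-10)))) = 33863/((8*10)) = 33863/80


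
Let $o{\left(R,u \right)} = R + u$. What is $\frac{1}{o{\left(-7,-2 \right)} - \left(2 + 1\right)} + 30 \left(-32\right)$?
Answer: $- \frac{11521}{12} \approx -960.08$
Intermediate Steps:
$\frac{1}{o{\left(-7,-2 \right)} - \left(2 + 1\right)} + 30 \left(-32\right) = \frac{1}{\left(-7 - 2\right) - \left(2 + 1\right)} + 30 \left(-32\right) = \frac{1}{-9 - 3} - 960 = \frac{1}{-12} - 960 = - \frac{1}{12} - 960 = - \frac{11521}{12}$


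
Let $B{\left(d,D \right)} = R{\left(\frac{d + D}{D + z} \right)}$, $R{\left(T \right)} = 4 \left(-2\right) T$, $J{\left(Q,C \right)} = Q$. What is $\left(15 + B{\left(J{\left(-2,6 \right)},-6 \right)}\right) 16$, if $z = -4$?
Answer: $\frac{688}{5} \approx 137.6$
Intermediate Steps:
$R{\left(T \right)} = - 8 T$
$B{\left(d,D \right)} = - \frac{8 \left(D + d\right)}{-4 + D}$ ($B{\left(d,D \right)} = - 8 \frac{d + D}{D - 4} = - 8 \frac{D + d}{-4 + D} = - \frac{8 \left(D + d\right)}{-4 + D}$)
$\left(15 + B{\left(J{\left(-2,6 \right)},-6 \right)}\right) 16 = \left(15 + \frac{8 \left(\left(-1\right) \left(-6\right) - -2\right)}{-4 - 6}\right) 16 = \left(15 + \frac{8 \left(6 + 2\right)}{-10}\right) 16 = \left(15 + 8 \left(- \frac{1}{10}\right) 8\right) 16 = \left(15 - \frac{32}{5}\right) 16 = \frac{43}{5} \cdot 16 = \frac{688}{5}$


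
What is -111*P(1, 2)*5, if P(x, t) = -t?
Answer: 1110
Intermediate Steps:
-111*P(1, 2)*5 = -111*(-1*2)*5 = -(-222)*5 = -111*(-10) = 1110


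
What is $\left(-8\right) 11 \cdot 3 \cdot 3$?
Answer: $-792$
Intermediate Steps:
$\left(-8\right) 11 \cdot 3 \cdot 3 = \left(-88\right) 9 = -792$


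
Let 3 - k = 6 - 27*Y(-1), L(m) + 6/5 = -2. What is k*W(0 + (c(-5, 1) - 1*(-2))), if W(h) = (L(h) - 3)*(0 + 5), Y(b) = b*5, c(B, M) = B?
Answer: 4278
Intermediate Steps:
L(m) = -16/5 (L(m) = -6/5 - 2 = -16/5)
Y(b) = 5*b
W(h) = -31 (W(h) = (-16/5 - 3)*(0 + 5) = -31/5*5 = -31)
k = -138 (k = 3 - (6 - 135*(-1)) = 3 - (6 - 27*(-5)) = 3 - (6 + 135) = 3 - 1*141 = 3 - 141 = -138)
k*W(0 + (c(-5, 1) - 1*(-2))) = -138*(-31) = 4278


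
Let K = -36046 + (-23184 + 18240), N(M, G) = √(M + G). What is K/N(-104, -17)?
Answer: 40990*I/11 ≈ 3726.4*I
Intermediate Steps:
N(M, G) = √(G + M)
K = -40990 (K = -36046 - 4944 = -40990)
K/N(-104, -17) = -40990/√(-17 - 104) = -40990*(-I/11) = -(-40990)*I/11 = 40990*I/11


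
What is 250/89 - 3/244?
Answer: 60733/21716 ≈ 2.7967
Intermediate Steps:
250/89 - 3/244 = 60733/21716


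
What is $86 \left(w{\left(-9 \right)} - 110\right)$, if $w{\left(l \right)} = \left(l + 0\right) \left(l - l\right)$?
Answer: $-9460$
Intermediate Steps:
$w{\left(l \right)} = 0$ ($w{\left(l \right)} = l 0 = 0$)
$86 \left(w{\left(-9 \right)} - 110\right) = 86 \left(0 - 110\right) = 86 \left(-110\right) = -9460$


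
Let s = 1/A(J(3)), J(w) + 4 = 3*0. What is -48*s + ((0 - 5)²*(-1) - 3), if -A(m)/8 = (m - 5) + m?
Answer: -370/13 ≈ -28.462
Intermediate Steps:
J(w) = -4 (J(w) = -4 + 3*0 = -4 + 0 = -4)
A(m) = 40 - 16*m (A(m) = -8*((m - 5) + m) = -8*((-5 + m) + m) = -8*(-5 + 2*m) = 40 - 16*m)
s = 1/104 (s = 1/(40 - 16*(-4)) = 1/(40 + 64) = 1/104 ≈ 0.0096154)
-48*s + ((0 - 5)²*(-1) - 3) = -48*1/104 + ((0 - 5)²*(-1) - 3) = -6/13 + ((-5)²*(-1) - 3) = -6/13 + (25*(-1) - 3) = -6/13 + (-25 - 3) = -6/13 - 28 = -370/13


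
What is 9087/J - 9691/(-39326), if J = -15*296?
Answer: -52387887/29101240 ≈ -1.8002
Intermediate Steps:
J = -4440
9087/J - 9691/(-39326) = 9087/(-4440) - 9691/(-39326) = 9087*(-1/4440) - 9691*(-1/39326) = -3029/1480 + 9691/39326 = -52387887/29101240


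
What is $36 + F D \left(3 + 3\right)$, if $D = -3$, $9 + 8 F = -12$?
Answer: $\frac{333}{4} \approx 83.25$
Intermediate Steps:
$F = - \frac{21}{8}$ ($F = - \frac{9}{8} + \frac{1}{8} \left(-12\right) = - \frac{9}{8} - \frac{3}{2} = - \frac{21}{8} \approx -2.625$)
$36 + F D \left(3 + 3\right) = 36 - \frac{21 \left(- 3 \left(3 + 3\right)\right)}{8} = 36 - \frac{21 \left(\left(-3\right) 6\right)}{8} = 36 - - \frac{189}{4} = 36 + \frac{189}{4} = \frac{333}{4}$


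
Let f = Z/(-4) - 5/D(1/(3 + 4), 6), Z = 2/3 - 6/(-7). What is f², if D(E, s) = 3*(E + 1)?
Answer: 10609/3136 ≈ 3.3830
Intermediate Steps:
Z = 32/21 (Z = 2*(⅓) - 6*(-⅐) = ⅔ + 6/7 = 32/21 ≈ 1.5238)
D(E, s) = 3 + 3*E (D(E, s) = 3*(1 + E) = 3 + 3*E)
f = -103/56 (f = (32/21)/(-4) - 5/(3 + 3/(3 + 4)) = (32/21)*(-¼) - 5/(3 + 3/7) = -8/21 - 5/(3 + 3*(⅐)) = -8/21 - 5/(3 + 3/7) = -8/21 - 5/24/7 = -8/21 - 5*7/24 = -8/21 - 35/24 = -103/56 ≈ -1.8393)
f² = (-103/56)² = 10609/3136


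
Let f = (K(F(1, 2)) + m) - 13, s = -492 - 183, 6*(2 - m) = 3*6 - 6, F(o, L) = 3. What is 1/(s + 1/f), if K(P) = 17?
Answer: -4/2699 ≈ -0.0014820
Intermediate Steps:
m = 0 (m = 2 - (3*6 - 6)/6 = 2 - (18 - 6)/6 = 2 - ⅙*12 = 2 - 2 = 0)
s = -675
f = 4 (f = (17 + 0) - 13 = 17 - 13 = 4)
1/(s + 1/f) = 1/(-675 + 1/4) = 1/(-675 + ¼) = 1/(-2699/4) = -4/2699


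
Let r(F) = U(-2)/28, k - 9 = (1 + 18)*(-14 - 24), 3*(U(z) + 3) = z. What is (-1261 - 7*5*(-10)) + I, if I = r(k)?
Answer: -76535/84 ≈ -911.13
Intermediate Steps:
U(z) = -3 + z/3
k = -713 (k = 9 + (1 + 18)*(-14 - 24) = 9 + 19*(-38) = 9 - 722 = -713)
r(F) = -11/84 (r(F) = (-3 + (⅓)*(-2))/28 = (-3 - ⅔)*(1/28) = -11/3*1/28 = -11/84)
I = -11/84 ≈ -0.13095
(-1261 - 7*5*(-10)) + I = (-1261 - 7*5*(-10)) - 11/84 = (-1261 - 35*(-10)) - 11/84 = (-1261 + 350) - 11/84 = -911 - 11/84 = -76535/84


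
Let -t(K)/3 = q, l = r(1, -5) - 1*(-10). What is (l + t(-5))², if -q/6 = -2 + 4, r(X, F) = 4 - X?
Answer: 2401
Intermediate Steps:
l = 13 (l = (4 - 1*1) - 1*(-10) = (4 - 1) + 10 = 3 + 10 = 13)
q = -12 (q = -6*(-2 + 4) = -6*2 = -12)
t(K) = 36 (t(K) = -3*(-12) = 36)
(l + t(-5))² = (13 + 36)² = 49² = 2401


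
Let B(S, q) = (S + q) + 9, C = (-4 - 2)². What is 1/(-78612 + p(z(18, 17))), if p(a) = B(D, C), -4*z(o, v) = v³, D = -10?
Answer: -1/78577 ≈ -1.2726e-5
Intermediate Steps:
C = 36 (C = (-6)² = 36)
B(S, q) = 9 + S + q
z(o, v) = -v³/4
p(a) = 35 (p(a) = 9 - 10 + 36 = 35)
1/(-78612 + p(z(18, 17))) = 1/(-78612 + 35) = 1/(-78577) = -1/78577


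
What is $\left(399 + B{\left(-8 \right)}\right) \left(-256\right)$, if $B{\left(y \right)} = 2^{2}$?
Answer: $-103168$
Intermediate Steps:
$B{\left(y \right)} = 4$
$\left(399 + B{\left(-8 \right)}\right) \left(-256\right) = \left(399 + 4\right) \left(-256\right) = 403 \left(-256\right) = -103168$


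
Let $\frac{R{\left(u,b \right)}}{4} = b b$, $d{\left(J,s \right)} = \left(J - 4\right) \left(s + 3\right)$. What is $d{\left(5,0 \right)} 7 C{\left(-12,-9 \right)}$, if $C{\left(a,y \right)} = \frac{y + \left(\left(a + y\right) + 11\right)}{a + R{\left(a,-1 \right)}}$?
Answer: $\frac{399}{8} \approx 49.875$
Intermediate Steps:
$d{\left(J,s \right)} = \left(-4 + J\right) \left(3 + s\right)$
$R{\left(u,b \right)} = 4 b^{2}$ ($R{\left(u,b \right)} = 4 b b = 4 b^{2}$)
$C{\left(a,y \right)} = \frac{11 + a + 2 y}{4 + a}$ ($C{\left(a,y \right)} = \frac{y + \left(\left(a + y\right) + 11\right)}{a + 4 \left(-1\right)^{2}} = \frac{y + \left(11 + a + y\right)}{a + 4 \cdot 1} = \frac{11 + a + 2 y}{a + 4} = \frac{11 + a + 2 y}{4 + a}$)
$d{\left(5,0 \right)} 7 C{\left(-12,-9 \right)} = \left(-12 - 0 + 3 \cdot 5 + 5 \cdot 0\right) 7 \frac{11 - 12 + 2 \left(-9\right)}{4 - 12} = \left(-12 + 0 + 15 + 0\right) 7 \frac{11 - 12 - 18}{-8} = 3 \cdot 7 \left(\left(- \frac{1}{8}\right) \left(-19\right)\right) = 21 \cdot \frac{19}{8} = \frac{399}{8}$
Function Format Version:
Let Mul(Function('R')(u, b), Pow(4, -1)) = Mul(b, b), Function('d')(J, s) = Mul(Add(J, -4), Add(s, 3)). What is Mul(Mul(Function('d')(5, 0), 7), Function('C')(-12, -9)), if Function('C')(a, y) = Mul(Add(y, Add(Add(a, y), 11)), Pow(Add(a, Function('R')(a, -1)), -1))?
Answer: Rational(399, 8) ≈ 49.875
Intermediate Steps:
Function('d')(J, s) = Mul(Add(-4, J), Add(3, s))
Function('R')(u, b) = Mul(4, Pow(b, 2)) (Function('R')(u, b) = Mul(4, Mul(b, b)) = Mul(4, Pow(b, 2)))
Function('C')(a, y) = Mul(Pow(Add(4, a), -1), Add(11, a, Mul(2, y))) (Function('C')(a, y) = Mul(Add(y, Add(Add(a, y), 11)), Pow(Add(a, Mul(4, Pow(-1, 2))), -1)) = Mul(Add(y, Add(11, a, y)), Pow(Add(a, Mul(4, 1)), -1)) = Mul(Add(11, a, Mul(2, y)), Pow(Add(a, 4), -1)) = Mul(Add(11, a, Mul(2, y)), Pow(Add(4, a), -1)) = Mul(Pow(Add(4, a), -1), Add(11, a, Mul(2, y))))
Mul(Mul(Function('d')(5, 0), 7), Function('C')(-12, -9)) = Mul(Mul(Add(-12, Mul(-4, 0), Mul(3, 5), Mul(5, 0)), 7), Mul(Pow(Add(4, -12), -1), Add(11, -12, Mul(2, -9)))) = Mul(Mul(Add(-12, 0, 15, 0), 7), Mul(Pow(-8, -1), Add(11, -12, -18))) = Mul(Mul(3, 7), Mul(Rational(-1, 8), -19)) = Mul(21, Rational(19, 8)) = Rational(399, 8)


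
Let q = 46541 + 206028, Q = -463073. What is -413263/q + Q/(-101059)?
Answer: 75193939020/25524370571 ≈ 2.9460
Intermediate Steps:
q = 252569
-413263/q + Q/(-101059) = -413263/252569 - 463073/(-101059) = -413263*1/252569 - 463073*(-1/101059) = -413263/252569 + 463073/101059 = 75193939020/25524370571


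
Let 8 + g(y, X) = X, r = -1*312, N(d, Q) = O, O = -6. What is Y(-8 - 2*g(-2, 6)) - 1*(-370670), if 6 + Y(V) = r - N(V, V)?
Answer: 370358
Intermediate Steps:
N(d, Q) = -6
r = -312
g(y, X) = -8 + X
Y(V) = -312 (Y(V) = -6 + (-312 - 1*(-6)) = -6 + (-312 + 6) = -6 - 306 = -312)
Y(-8 - 2*g(-2, 6)) - 1*(-370670) = -312 - 1*(-370670) = -312 + 370670 = 370358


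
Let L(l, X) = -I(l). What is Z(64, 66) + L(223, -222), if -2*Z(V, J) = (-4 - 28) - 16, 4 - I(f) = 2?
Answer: 22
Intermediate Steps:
I(f) = 2 (I(f) = 4 - 1*2 = 4 - 2 = 2)
L(l, X) = -2 (L(l, X) = -1*2 = -2)
Z(V, J) = 24 (Z(V, J) = -((-4 - 28) - 16)/2 = -(-32 - 16)/2 = -½*(-48) = 24)
Z(64, 66) + L(223, -222) = 24 - 2 = 22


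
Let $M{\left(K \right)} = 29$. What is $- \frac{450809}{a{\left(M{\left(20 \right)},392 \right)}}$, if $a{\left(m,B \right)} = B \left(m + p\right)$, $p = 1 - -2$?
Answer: $- \frac{450809}{12544} \approx -35.938$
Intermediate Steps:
$p = 3$ ($p = 1 + 2 = 3$)
$a{\left(m,B \right)} = B \left(3 + m\right)$ ($a{\left(m,B \right)} = B \left(m + 3\right) = B \left(3 + m\right)$)
$- \frac{450809}{a{\left(M{\left(20 \right)},392 \right)}} = - \frac{450809}{392 \left(3 + 29\right)} = - \frac{450809}{392 \cdot 32} = - \frac{450809}{12544}$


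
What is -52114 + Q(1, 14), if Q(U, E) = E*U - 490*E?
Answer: -58960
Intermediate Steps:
Q(U, E) = -490*E + E*U
-52114 + Q(1, 14) = -52114 + 14*(-490 + 1) = -52114 + 14*(-489) = -52114 - 6846 = -58960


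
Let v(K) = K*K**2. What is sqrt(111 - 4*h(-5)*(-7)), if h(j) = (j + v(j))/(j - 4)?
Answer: sqrt(4639)/3 ≈ 22.703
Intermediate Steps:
v(K) = K**3
h(j) = (j + j**3)/(-4 + j) (h(j) = (j + j**3)/(j - 4) = (j + j**3)/(-4 + j))
sqrt(111 - 4*h(-5)*(-7)) = sqrt(111 - 4*(-5 + (-5)**3)/(-4 - 5)*(-7)) = sqrt(111 - 4*(-5 - 125)/(-9)*(-7)) = sqrt(111 - (-4)*(-130)/9*(-7)) = sqrt(111 - 4*130/9*(-7)) = sqrt(111 - 520/9*(-7)) = sqrt(111 + 3640/9) = sqrt(4639/9) = sqrt(4639)/3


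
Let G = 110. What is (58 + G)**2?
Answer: 28224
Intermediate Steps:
(58 + G)**2 = (58 + 110)**2 = 168**2 = 28224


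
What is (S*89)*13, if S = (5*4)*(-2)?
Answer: -46280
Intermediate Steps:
S = -40 (S = 20*(-2) = -40)
(S*89)*13 = -40*89*13 = -3560*13 = -46280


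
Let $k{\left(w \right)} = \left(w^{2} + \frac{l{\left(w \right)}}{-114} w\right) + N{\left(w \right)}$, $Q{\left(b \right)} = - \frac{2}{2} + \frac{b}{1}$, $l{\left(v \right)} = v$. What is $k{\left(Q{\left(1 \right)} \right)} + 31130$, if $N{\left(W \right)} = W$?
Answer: $31130$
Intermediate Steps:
$Q{\left(b \right)} = -1 + b$ ($Q{\left(b \right)} = \left(-2\right) \frac{1}{2} + b 1 = -1 + b$)
$k{\left(w \right)} = w + \frac{113 w^{2}}{114}$ ($k{\left(w \right)} = \left(w^{2} + \frac{w}{-114} w\right) + w = \left(w^{2} + w \left(- \frac{1}{114}\right) w\right) + w = \left(w^{2} + - \frac{w}{114} w\right) + w = \left(w^{2} - \frac{w^{2}}{114}\right) + w = \frac{113 w^{2}}{114} + w = w + \frac{113 w^{2}}{114}$)
$k{\left(Q{\left(1 \right)} \right)} + 31130 = \frac{\left(-1 + 1\right) \left(114 + 113 \left(-1 + 1\right)\right)}{114} + 31130 = \frac{1}{114} \cdot 0 \left(114 + 113 \cdot 0\right) + 31130 = \frac{1}{114} \cdot 0 \left(114 + 0\right) + 31130 = \frac{1}{114} \cdot 0 \cdot 114 + 31130 = 0 + 31130 = 31130$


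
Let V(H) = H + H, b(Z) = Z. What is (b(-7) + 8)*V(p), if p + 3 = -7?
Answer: -20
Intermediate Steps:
p = -10 (p = -3 - 7 = -10)
V(H) = 2*H
(b(-7) + 8)*V(p) = (-7 + 8)*(2*(-10)) = 1*(-20) = -20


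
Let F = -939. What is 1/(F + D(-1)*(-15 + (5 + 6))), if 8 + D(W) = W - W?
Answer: -1/907 ≈ -0.0011025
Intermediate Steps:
D(W) = -8 (D(W) = -8 + (W - W) = -8 + 0 = -8)
1/(F + D(-1)*(-15 + (5 + 6))) = 1/(-939 - 8*(-15 + (5 + 6))) = 1/(-939 - 8*(-15 + 11)) = 1/(-939 - 8*(-4)) = 1/(-939 + 32) = 1/(-907) = -1/907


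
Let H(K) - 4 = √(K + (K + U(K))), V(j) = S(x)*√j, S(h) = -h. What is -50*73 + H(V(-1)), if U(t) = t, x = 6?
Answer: -3643 - 3*I ≈ -3643.0 - 3.0*I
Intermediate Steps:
V(j) = -6*√j (V(j) = (-1*6)*√j = -6*√j)
H(K) = 4 + √3*√K (H(K) = 4 + √(K + (K + K)) = 4 + √(K + 2*K) = 4 + √(3*K) = 4 + √3*√K)
-50*73 + H(V(-1)) = -50*73 + (4 + √3*√(-6*I)) = -3650 + (4 + √3*√(-6*I)) = -3650 + (4 + √3*(√6*√(-I))) = -3650 + (4 + 3*√2*√(-I)) = -3646 + 3*√2*√(-I)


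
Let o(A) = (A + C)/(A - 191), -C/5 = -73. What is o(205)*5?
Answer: 1425/7 ≈ 203.57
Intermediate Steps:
C = 365 (C = -5*(-73) = 365)
o(A) = (365 + A)/(-191 + A) (o(A) = (A + 365)/(A - 191) = (365 + A)/(-191 + A))
o(205)*5 = ((365 + 205)/(-191 + 205))*5 = (570/14)*5 = ((1/14)*570)*5 = (285/7)*5 = 1425/7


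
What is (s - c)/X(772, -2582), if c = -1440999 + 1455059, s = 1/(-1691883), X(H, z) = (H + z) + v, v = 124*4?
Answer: 23787874981/2223134262 ≈ 10.700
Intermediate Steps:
v = 496
X(H, z) = 496 + H + z (X(H, z) = (H + z) + 496 = 496 + H + z)
s = -1/1691883 ≈ -5.9106e-7
c = 14060
(s - c)/X(772, -2582) = (-1/1691883 - 1*14060)/(496 + 772 - 2582) = (-1/1691883 - 14060)/(-1314) = -23787874981/1691883*(-1/1314) = 23787874981/2223134262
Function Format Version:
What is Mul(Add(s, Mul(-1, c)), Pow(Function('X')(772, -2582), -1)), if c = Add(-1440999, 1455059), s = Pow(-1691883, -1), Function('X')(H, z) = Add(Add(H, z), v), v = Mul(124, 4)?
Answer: Rational(23787874981, 2223134262) ≈ 10.700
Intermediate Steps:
v = 496
Function('X')(H, z) = Add(496, H, z) (Function('X')(H, z) = Add(Add(H, z), 496) = Add(496, H, z))
s = Rational(-1, 1691883) ≈ -5.9106e-7
c = 14060
Mul(Add(s, Mul(-1, c)), Pow(Function('X')(772, -2582), -1)) = Mul(Add(Rational(-1, 1691883), Mul(-1, 14060)), Pow(Add(496, 772, -2582), -1)) = Mul(Add(Rational(-1, 1691883), -14060), Pow(-1314, -1)) = Mul(Rational(-23787874981, 1691883), Rational(-1, 1314)) = Rational(23787874981, 2223134262)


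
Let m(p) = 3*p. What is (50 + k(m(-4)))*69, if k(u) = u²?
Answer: 13386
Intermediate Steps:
(50 + k(m(-4)))*69 = (50 + (3*(-4))²)*69 = (50 + (-12)²)*69 = (50 + 144)*69 = 194*69 = 13386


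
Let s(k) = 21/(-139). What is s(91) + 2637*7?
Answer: 2565780/139 ≈ 18459.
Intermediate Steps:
s(k) = -21/139 (s(k) = 21*(-1/139) = -21/139)
s(91) + 2637*7 = -21/139 + 2637*7 = -21/139 + 18459 = 2565780/139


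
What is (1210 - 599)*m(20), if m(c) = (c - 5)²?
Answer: 137475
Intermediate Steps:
m(c) = (-5 + c)²
(1210 - 599)*m(20) = (1210 - 599)*(-5 + 20)² = 611*15² = 611*225 = 137475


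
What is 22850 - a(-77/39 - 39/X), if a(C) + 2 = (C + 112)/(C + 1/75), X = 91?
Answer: 373441268/16309 ≈ 22898.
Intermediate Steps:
a(C) = -2 + (112 + C)/(1/75 + C) (a(C) = -2 + (C + 112)/(C + 1/75) = -2 + (112 + C)/(C + 1/75) = -2 + (112 + C)/(1/75 + C))
22850 - a(-77/39 - 39/X) = 22850 - (8398 - 75*(-77/39 - 39/91))/(1 + 75*(-77/39 - 39/91)) = 22850 - (8398 - 75*(-77*1/39 - 39*1/91))/(1 + 75*(-77*1/39 - 39*1/91)) = 22850 - (8398 - 75*(-77/39 - 3/7))/(1 + 75*(-77/39 - 3/7)) = 22850 - (8398 - 75*(-656/273))/(1 + 75*(-656/273)) = 22850 - (8398 + 16400/91)/(1 - 16400/91) = 22850 - 780618/((-16309/91)*91) = 22850 - (-91)*780618/(16309*91) = 22850 - 1*(-780618/16309) = 22850 + 780618/16309 = 373441268/16309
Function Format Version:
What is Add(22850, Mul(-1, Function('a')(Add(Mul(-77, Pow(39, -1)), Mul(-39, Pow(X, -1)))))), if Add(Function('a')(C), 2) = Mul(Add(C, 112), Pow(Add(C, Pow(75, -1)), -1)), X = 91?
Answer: Rational(373441268, 16309) ≈ 22898.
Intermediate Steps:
Function('a')(C) = Add(-2, Mul(Pow(Add(Rational(1, 75), C), -1), Add(112, C))) (Function('a')(C) = Add(-2, Mul(Add(C, 112), Pow(Add(C, Pow(75, -1)), -1))) = Add(-2, Mul(Add(112, C), Pow(Add(C, Rational(1, 75)), -1))) = Add(-2, Mul(Add(112, C), Pow(Add(Rational(1, 75), C), -1))) = Add(-2, Mul(Pow(Add(Rational(1, 75), C), -1), Add(112, C))))
Add(22850, Mul(-1, Function('a')(Add(Mul(-77, Pow(39, -1)), Mul(-39, Pow(X, -1)))))) = Add(22850, Mul(-1, Mul(Pow(Add(1, Mul(75, Add(Mul(-77, Pow(39, -1)), Mul(-39, Pow(91, -1))))), -1), Add(8398, Mul(-75, Add(Mul(-77, Pow(39, -1)), Mul(-39, Pow(91, -1)))))))) = Add(22850, Mul(-1, Mul(Pow(Add(1, Mul(75, Add(Mul(-77, Rational(1, 39)), Mul(-39, Rational(1, 91))))), -1), Add(8398, Mul(-75, Add(Mul(-77, Rational(1, 39)), Mul(-39, Rational(1, 91)))))))) = Add(22850, Mul(-1, Mul(Pow(Add(1, Mul(75, Add(Rational(-77, 39), Rational(-3, 7)))), -1), Add(8398, Mul(-75, Add(Rational(-77, 39), Rational(-3, 7))))))) = Add(22850, Mul(-1, Mul(Pow(Add(1, Mul(75, Rational(-656, 273))), -1), Add(8398, Mul(-75, Rational(-656, 273)))))) = Add(22850, Mul(-1, Mul(Pow(Add(1, Rational(-16400, 91)), -1), Add(8398, Rational(16400, 91))))) = Add(22850, Mul(-1, Mul(Pow(Rational(-16309, 91), -1), Rational(780618, 91)))) = Add(22850, Mul(-1, Mul(Rational(-91, 16309), Rational(780618, 91)))) = Add(22850, Mul(-1, Rational(-780618, 16309))) = Add(22850, Rational(780618, 16309)) = Rational(373441268, 16309)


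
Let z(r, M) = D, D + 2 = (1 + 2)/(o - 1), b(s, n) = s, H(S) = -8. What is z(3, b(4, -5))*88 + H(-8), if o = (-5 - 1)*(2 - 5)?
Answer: -2864/17 ≈ -168.47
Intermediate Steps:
o = 18 (o = -6*(-3) = 18)
D = -31/17 (D = -2 + (1 + 2)/(18 - 1) = -2 + 3/17 = -31/17 ≈ -1.8235)
z(r, M) = -31/17
z(3, b(4, -5))*88 + H(-8) = -31/17*88 - 8 = -2728/17 - 8 = -2864/17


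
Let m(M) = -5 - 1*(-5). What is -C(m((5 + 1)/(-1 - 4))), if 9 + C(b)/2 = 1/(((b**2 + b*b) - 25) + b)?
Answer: 452/25 ≈ 18.080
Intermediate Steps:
m(M) = 0 (m(M) = -5 + 5 = 0)
C(b) = -18 + 2/(-25 + b + 2*b**2) (C(b) = -18 + 2/(((b**2 + b*b) - 25) + b) = -18 + 2/(((b**2 + b**2) - 25) + b) = -18 + 2/((2*b**2 - 25) + b) = -18 + 2/((-25 + 2*b**2) + b) = -18 + 2/(-25 + b + 2*b**2))
-C(m((5 + 1)/(-1 - 4))) = -2*(226 - 18*0**2 - 9*0)/(-25 + 0 + 2*0**2) = -2*(226 - 18*0 + 0)/(-25 + 0 + 2*0) = -2*(226 + 0 + 0)/(-25 + 0 + 0) = -2*226/(-25) = -2*(-1)*226/25 = -1*(-452/25) = 452/25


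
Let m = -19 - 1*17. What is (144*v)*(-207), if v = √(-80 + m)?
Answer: -59616*I*√29 ≈ -3.2104e+5*I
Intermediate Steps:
m = -36 (m = -19 - 17 = -36)
v = 2*I*√29 (v = √(-80 - 36) = √(-116) = 2*I*√29 ≈ 10.77*I)
(144*v)*(-207) = (144*(2*I*√29))*(-207) = (288*I*√29)*(-207) = -59616*I*√29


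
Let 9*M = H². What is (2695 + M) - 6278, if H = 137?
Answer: -13478/9 ≈ -1497.6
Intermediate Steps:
M = 18769/9 (M = (⅑)*137² = (⅑)*18769 = 18769/9 ≈ 2085.4)
(2695 + M) - 6278 = (2695 + 18769/9) - 6278 = 43024/9 - 6278 = -13478/9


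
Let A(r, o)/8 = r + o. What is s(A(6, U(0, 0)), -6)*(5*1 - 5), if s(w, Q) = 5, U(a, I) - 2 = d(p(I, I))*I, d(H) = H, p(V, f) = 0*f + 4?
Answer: 0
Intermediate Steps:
p(V, f) = 4 (p(V, f) = 0 + 4 = 4)
U(a, I) = 2 + 4*I
A(r, o) = 8*o + 8*r (A(r, o) = 8*(r + o) = 8*(o + r) = 8*o + 8*r)
s(A(6, U(0, 0)), -6)*(5*1 - 5) = 5*(5*1 - 5) = 5*(5 - 5) = 5*0 = 0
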